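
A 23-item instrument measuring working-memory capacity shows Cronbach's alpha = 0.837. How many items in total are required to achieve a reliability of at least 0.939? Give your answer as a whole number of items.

69

Rearranging the Spearman-Brown formula for n,
n = r*(1 − r) / [ r (1 − r*) ]
n = [0.939 × 0.163] / [0.837 × 0.061]
n = 0.153057 / 0.051057 ≈ 2.9978
Items needed = n × 23 = 2.9978 × 23 ≈ 68.95 → round up to 69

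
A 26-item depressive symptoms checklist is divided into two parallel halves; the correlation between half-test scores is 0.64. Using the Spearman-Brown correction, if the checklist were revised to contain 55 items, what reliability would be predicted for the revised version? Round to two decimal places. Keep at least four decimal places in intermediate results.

Spearman-Brown correction (n = 2): r_full = 2·0.64/(1 + 0.64) = 0.7805
Length factor from 26 to 55 items: n = 55/26 = 2.1154
r_new = n·r_full / (1 + (n − 1)·r_full) = 1.6511 / 1.8706 ≈ 0.8827

0.88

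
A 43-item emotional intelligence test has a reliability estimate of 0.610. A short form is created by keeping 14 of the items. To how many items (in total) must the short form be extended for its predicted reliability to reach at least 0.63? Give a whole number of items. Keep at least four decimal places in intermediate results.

Short-form reliability: n = 14/43 = 0.3256; r_14 = n·r/(1+(n−1)r) ≈ 0.3374
Then solve for n' with r_old = 0.3374, r_target = 0.63: n' = 0.63(1 − 0.3374)/[0.3374(1 − 0.63)] = 3.3438
Total items = 3.3438 × 14 = 46.81, rounded up to 47.

47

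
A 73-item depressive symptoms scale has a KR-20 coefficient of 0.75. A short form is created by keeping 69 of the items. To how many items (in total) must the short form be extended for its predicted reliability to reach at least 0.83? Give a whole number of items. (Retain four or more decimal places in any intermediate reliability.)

119

First, r for the 69-item form: n = 69/73 = 0.9452, so r_69 = 0.9452·0.75/(1 + (0.9452 − 1)·0.75) = 0.7393
Length factor from the short form to reach 0.83: n' = 0.83(1 − 0.7393) / [0.7393(1 − 0.83)] ≈ 1.7217
Items = 1.7217 × 69 ≈ 118.80 → 119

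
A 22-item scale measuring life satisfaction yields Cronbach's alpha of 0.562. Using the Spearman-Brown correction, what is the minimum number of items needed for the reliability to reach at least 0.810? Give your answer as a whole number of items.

74

n = [0.810 × 0.438] / [0.562 × 0.190]
  = 0.354780 / 0.106780 = 3.3225
So the test needs 3.3225 × 22 ≈ 73.09 items; rounding up, 74.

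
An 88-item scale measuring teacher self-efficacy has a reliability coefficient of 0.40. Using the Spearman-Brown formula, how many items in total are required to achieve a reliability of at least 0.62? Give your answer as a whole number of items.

216

n = 0.62(1 − 0.40) / [0.40(1 − 0.62)]
  = 0.3720 / 0.1520 = 2.4474
2.4474 × 88 = 215.37 → 216 items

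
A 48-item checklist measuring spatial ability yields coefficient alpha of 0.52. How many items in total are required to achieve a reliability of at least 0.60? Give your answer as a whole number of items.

67

Invert Spearman-Brown to solve for n:
n = r_target (1 − r_old) / [ r_old (1 − r_target) ]
n = [0.60 × 0.48] / [0.52 × 0.40]
  = 0.2880 / 0.2080 = 1.3846
Items needed = n × 48 = 1.3846 × 48 ≈ 66.46 → round up to 67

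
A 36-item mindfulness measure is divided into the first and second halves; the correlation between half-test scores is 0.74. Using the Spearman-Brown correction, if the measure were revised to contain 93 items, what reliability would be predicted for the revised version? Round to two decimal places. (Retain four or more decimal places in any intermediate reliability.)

Spearman-Brown correction (n = 2): r_full = 2·0.74/(1 + 0.74) = 0.8506
Length factor from 36 to 93 items: n = 93/36 = 2.5833
r_new = n·r_full / (1 + (n − 1)·r_full) = 2.1974 / 2.3468 ≈ 0.9363

0.94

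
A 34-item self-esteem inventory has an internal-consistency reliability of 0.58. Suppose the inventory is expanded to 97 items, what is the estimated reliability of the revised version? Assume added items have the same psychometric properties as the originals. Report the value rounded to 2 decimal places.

0.80

The new length is 97/34 = 2.8529 times the old.
By Spearman-Brown, r_new = n r / (1 + (n − 1) r).
r_new = 2.8529·0.58 / [1 + (2.8529 − 1)·0.58]
     = 1.6547 / 2.0747 = 0.7976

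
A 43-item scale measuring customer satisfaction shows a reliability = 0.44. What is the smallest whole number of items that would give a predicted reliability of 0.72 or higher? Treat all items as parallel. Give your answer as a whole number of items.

141

Rearranging the Spearman-Brown formula for n,
n = r*(1 − r) / [ r (1 − r*) ]
n = 0.72 × (1 − 0.44) / [ 0.44 × (1 − 0.72) ]
n = 0.4032 / 0.1232 ≈ 3.2727
Items needed = n × 43 = 3.2727 × 43 ≈ 140.73 → round up to 141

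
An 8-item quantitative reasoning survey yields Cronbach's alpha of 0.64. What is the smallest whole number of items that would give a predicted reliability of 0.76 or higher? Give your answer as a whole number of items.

15

n = 0.76 × (1 − 0.64) / [ 0.64 × (1 − 0.76) ]
  = 0.2736 / 0.1536 = 1.7813
So the test needs 1.7813 × 8 ≈ 14.25 items; rounding up, 15.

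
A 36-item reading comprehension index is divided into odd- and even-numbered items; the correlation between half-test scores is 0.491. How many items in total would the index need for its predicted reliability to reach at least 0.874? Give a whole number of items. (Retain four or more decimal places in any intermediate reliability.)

130

Corrected full-test reliability: r_full = 2 × 0.491 / (1 + 0.491) ≈ 0.6586
Solve Spearman-Brown for n: n = 0.874(1 − 0.6586) / [0.6586(1 − 0.874)] = 3.5957
Items = 3.5957 × 36 ≈ 129.45 → 130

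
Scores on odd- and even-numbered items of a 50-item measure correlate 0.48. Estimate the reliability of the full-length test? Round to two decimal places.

The full test is twice the length of either half (n = 2).
r_full = 2(0.48) / (1 + 0.48)
       = 0.9600 / 1.4800 = 0.6486

0.65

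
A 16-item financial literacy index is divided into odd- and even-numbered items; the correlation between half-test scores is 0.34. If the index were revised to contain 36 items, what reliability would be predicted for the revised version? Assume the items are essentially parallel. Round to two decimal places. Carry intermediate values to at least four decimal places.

First correct the split-half correlation to full-test reliability: r_full = 2 × 0.34 / (1 + 0.34) ≈ 0.5075
Length factor from 16 to 36 items: n = 36/16 = 2.2500
r_new = n·r_full / (1 + (n − 1)·r_full) = 1.1419 / 1.6344 ≈ 0.6987

0.70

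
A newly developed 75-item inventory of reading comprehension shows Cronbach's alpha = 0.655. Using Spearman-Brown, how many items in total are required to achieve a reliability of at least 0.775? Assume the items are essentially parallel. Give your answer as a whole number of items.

137

n = 0.775(1 − 0.655) / [0.655(1 − 0.775)]
n = 0.267375 / 0.147375 ≈ 1.8142
So the test needs 1.8142 × 75 ≈ 136.06 items; rounding up, 137.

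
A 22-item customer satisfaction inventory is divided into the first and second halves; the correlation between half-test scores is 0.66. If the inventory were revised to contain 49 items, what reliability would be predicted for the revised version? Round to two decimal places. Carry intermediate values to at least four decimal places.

0.90

Full-test reliability from the split-half r: r_full = 2(0.66)/(1 + 0.66) = 0.7952
Length factor from 22 to 49 items: n = 49/22 = 2.2273
r_new = n·r_full / (1 + (n − 1)·r_full) = 1.7711 / 1.9759 ≈ 0.8964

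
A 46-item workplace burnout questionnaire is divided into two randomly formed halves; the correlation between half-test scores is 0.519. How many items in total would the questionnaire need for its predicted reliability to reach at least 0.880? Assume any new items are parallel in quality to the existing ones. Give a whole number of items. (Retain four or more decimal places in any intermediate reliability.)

Corrected full-test reliability: r_full = 2 × 0.519 / (1 + 0.519) ≈ 0.6833
Solve Spearman-Brown for n: n = 0.880(1 − 0.6833) / [0.6833(1 − 0.880)] = 3.3989
Items = 3.3989 × 46 ≈ 156.35 → 157

157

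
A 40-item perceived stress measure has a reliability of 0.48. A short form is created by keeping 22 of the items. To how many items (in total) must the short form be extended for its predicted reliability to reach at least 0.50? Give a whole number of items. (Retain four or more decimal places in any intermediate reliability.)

First, r for the 22-item form: n = 22/40 = 0.5500, so r_22 = 0.5500·0.48/(1 + (0.5500 − 1)·0.48) = 0.3367
Then solve for n' with r_old = 0.3367, r_target = 0.50: n' = 0.50(1 − 0.3367)/[0.3367(1 − 0.50)] = 1.9700
Total items = 1.9700 × 22 = 43.34, rounded up to 44.

44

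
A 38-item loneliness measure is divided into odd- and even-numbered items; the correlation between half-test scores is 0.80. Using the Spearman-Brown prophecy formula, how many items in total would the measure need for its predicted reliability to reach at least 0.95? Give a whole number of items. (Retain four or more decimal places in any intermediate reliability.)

91

Corrected full-test reliability: r_full = 2 × 0.80 / (1 + 0.80) ≈ 0.8889
n = r_tgt(1 − r_full) / [r_full(1 − r_tgt)] = 0.95 × 0.1111 / (0.8889 × 0.05) ≈ 2.3747
Items = 2.3747 × 38 ≈ 90.24 → 91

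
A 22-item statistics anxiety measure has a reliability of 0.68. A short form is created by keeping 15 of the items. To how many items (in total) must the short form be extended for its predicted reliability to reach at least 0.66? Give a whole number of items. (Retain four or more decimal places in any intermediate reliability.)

First, r for the 15-item form: n = 15/22 = 0.6818, so r_15 = 0.6818·0.68/(1 + (0.6818 − 1)·0.68) = 0.5916
Length factor from the short form to reach 0.66: n' = 0.66(1 − 0.5916) / [0.5916(1 − 0.66)] ≈ 1.3401
Total items = 1.3401 × 15 = 20.10, rounded up to 21.

21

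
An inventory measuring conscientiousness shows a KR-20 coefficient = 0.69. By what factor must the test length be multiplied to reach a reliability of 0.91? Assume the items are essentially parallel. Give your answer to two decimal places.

4.54

n = [0.91 × 0.31] / [0.69 × 0.09]
  = 0.2821 / 0.0621 = 4.5427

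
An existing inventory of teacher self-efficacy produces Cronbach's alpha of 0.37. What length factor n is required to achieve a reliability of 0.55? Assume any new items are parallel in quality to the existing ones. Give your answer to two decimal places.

2.08

Spearman-Brown solved for the length factor n:
n = r*(1 − r) / [ r (1 − r*) ]
n = [0.55 × 0.63] / [0.37 × 0.45]
n = 0.3465 / 0.1665 ≈ 2.0811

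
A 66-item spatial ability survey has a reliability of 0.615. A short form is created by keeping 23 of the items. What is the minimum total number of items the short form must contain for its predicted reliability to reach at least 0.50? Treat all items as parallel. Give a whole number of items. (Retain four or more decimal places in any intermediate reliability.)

Short-form reliability: n = 23/66 = 0.3485; r_23 = n·r/(1+(n−1)r) ≈ 0.3576
Length factor from the short form to reach 0.50: n' = 0.50(1 − 0.3576) / [0.3576(1 − 0.50)] ≈ 1.7964
Items = 1.7964 × 23 ≈ 41.32 → 42

42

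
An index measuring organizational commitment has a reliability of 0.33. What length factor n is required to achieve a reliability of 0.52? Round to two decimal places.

Spearman-Brown solved for the length factor n:
n = r_target (1 − r_old) / [ r_old (1 − r_target) ]
n = 0.52 × (1 − 0.33) / [ 0.33 × (1 − 0.52) ]
  = 0.3484 / 0.1584 = 2.1995

2.20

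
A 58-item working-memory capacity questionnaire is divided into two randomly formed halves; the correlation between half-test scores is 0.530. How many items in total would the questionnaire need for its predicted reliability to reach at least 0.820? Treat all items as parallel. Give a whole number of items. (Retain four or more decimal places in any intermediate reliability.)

118

r_full = 2(0.530)/(1 + 0.530) = 0.6928
n = r_tgt(1 − r_full) / [r_full(1 − r_tgt)] = 0.820 × 0.3072 / (0.6928 × 0.180) ≈ 2.0200
Required items = 2.0200 × 58 = 117.16, so 118 items.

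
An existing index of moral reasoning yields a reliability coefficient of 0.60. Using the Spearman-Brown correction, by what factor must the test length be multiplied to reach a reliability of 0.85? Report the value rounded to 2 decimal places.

3.78

n = [0.85 × 0.40] / [0.60 × 0.15]
  = 0.3400 / 0.0900 = 3.7778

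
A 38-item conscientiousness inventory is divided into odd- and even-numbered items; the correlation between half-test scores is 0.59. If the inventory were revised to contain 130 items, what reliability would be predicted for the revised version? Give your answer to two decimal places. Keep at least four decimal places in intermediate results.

Full-test reliability from the split-half r: r_full = 2(0.59)/(1 + 0.59) = 0.7421
Length factor from 38 to 130 items: n = 130/38 = 3.4211
r_new = n·r_full / (1 + (n − 1)·r_full) = 2.5388 / 2.7967 ≈ 0.9078

0.91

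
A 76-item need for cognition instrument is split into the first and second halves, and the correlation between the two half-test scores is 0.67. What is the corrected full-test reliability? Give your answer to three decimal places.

Apply the Spearman-Brown correction with n = 2:
r_full = 2r_hh / (1 + r_hh) = 2 × 0.67 / (1 + 0.67)
r_full = 1.3400 / 1.6700 ≈ 0.8024

0.802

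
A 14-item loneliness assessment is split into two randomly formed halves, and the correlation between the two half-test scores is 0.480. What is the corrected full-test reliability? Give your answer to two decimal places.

0.65

r_full = 2(0.480) / (1 + 0.480)
r_full = 0.9600 / 1.4800 ≈ 0.6486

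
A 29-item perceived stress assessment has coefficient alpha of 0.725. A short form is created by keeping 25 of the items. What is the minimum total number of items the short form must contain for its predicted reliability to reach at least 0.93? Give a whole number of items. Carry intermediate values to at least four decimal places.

Short-form reliability: n = 25/29 = 0.8621; r_25 = n·r/(1+(n−1)r) ≈ 0.6945
Then solve for n' with r_old = 0.6945, r_target = 0.93: n' = 0.93(1 − 0.6945)/[0.6945(1 − 0.93)] = 5.8442
Items = 5.8442 × 25 ≈ 146.10 → 147

147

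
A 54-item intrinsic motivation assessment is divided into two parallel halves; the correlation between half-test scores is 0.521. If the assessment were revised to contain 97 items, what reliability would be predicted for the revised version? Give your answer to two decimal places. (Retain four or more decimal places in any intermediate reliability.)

Full-test reliability from the split-half r: r_full = 2(0.521)/(1 + 0.521) = 0.6851
Then adjust to 97 items: n = 97/54 = 1.7963
r_new = n·r_full / (1 + (n − 1)·r_full) = 1.2306 / 1.5455 ≈ 0.7962

0.80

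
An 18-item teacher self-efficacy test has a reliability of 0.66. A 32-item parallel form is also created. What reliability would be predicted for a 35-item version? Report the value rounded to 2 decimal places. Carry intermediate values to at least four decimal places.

0.79

The 32-item form is not needed; work directly from the 18-item form with n = 35/18 = 1.9444.
r_{35} = n·r / (1 + (n − 1)·r) = 1.2833 / 1.6233 ≈ 0.7906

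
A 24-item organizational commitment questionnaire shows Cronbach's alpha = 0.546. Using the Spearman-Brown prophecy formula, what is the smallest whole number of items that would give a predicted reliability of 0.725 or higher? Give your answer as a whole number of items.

n = [0.725 × 0.454] / [0.546 × 0.275]
n = 0.329150 / 0.150150 ≈ 2.1921
2.1921 × 24 = 52.61 → 53 items

53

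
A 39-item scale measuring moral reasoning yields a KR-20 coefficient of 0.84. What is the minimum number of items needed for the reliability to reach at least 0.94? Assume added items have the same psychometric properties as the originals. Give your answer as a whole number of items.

Spearman-Brown solved for the length factor n:
n = r_target (1 − r_old) / [ r_old (1 − r_target) ]
n = 0.94(1 − 0.84) / [0.84(1 − 0.94)]
n = 0.1504 / 0.0504 ≈ 2.9841
Items needed = n × 39 = 2.9841 × 39 ≈ 116.38 → round up to 117

117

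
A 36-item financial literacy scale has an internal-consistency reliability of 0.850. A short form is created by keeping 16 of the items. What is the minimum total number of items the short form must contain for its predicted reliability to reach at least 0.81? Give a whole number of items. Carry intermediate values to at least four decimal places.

28

First, r for the 16-item form: n = 16/36 = 0.4444, so r_16 = 0.4444·0.850/(1 + (0.4444 − 1)·0.850) = 0.7158
Length factor from the short form to reach 0.81: n' = 0.81(1 − 0.7158) / [0.7158(1 − 0.81)] ≈ 1.6926
Items = 1.6926 × 16 ≈ 27.08 → 28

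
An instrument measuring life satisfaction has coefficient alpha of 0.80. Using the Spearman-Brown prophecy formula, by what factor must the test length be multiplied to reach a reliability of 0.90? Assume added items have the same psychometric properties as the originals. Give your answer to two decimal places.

2.25

Invert Spearman-Brown to solve for n:
n = r_target (1 − r_old) / [ r_old (1 − r_target) ]
n = [0.90 × 0.20] / [0.80 × 0.10]
n = 0.1800 / 0.0800 ≈ 2.2500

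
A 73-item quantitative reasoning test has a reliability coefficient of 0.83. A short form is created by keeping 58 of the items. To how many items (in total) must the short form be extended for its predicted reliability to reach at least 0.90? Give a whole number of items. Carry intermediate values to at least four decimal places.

First, r for the 58-item form: n = 58/73 = 0.7945, so r_58 = 0.7945·0.83/(1 + (0.7945 − 1)·0.83) = 0.7950
Length factor from the short form to reach 0.90: n' = 0.90(1 − 0.7950) / [0.7950(1 − 0.90)] ≈ 2.3208
Items = 2.3208 × 58 ≈ 134.61 → 135

135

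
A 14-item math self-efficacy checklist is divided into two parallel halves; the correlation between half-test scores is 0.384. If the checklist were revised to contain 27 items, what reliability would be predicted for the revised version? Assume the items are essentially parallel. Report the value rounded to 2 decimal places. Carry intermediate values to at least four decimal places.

0.71

Full-test reliability from the split-half r: r_full = 2(0.384)/(1 + 0.384) = 0.5549
Length factor from 14 to 27 items: n = 27/14 = 1.9286
r_new = n·r_full / (1 + (n − 1)·r_full) = 1.0702 / 1.5153 ≈ 0.7063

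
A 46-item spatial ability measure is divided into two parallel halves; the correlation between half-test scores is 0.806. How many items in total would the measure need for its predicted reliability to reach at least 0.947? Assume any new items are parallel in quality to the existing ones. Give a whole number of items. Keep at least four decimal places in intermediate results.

Corrected full-test reliability: r_full = 2 × 0.806 / (1 + 0.806) ≈ 0.8926
n = r_tgt(1 − r_full) / [r_full(1 − r_tgt)] = 0.947 × 0.1074 / (0.8926 × 0.053) ≈ 2.1499
Required items = 2.1499 × 46 = 98.90, so 99 items.

99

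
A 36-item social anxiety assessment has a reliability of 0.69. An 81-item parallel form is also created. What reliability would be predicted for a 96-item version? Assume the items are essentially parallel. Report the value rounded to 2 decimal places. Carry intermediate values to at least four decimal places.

The 81-item form is not needed; work directly from the 36-item form with n = 96/36 = 2.6667.
r_{96} = n·r / (1 + (n − 1)·r) = 1.8400 / 2.1500 ≈ 0.8558

0.86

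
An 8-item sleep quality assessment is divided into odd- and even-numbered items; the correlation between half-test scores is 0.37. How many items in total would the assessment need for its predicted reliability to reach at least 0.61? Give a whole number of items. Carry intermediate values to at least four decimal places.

11

Corrected full-test reliability: r_full = 2 × 0.37 / (1 + 0.37) ≈ 0.5401
n = r_tgt(1 − r_full) / [r_full(1 − r_tgt)] = 0.61 × 0.4599 / (0.5401 × 0.39) ≈ 1.3318
Items = 1.3318 × 8 ≈ 10.65 → 11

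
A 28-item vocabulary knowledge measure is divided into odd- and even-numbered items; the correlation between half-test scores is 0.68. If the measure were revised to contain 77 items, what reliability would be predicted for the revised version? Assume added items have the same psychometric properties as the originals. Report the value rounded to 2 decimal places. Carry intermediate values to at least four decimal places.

0.92

Spearman-Brown correction (n = 2): r_full = 2·0.68/(1 + 0.68) = 0.8095
Then adjust to 77 items: n = 77/28 = 2.7500
r_new = n·r_full / (1 + (n − 1)·r_full) = 2.2261 / 2.4166 ≈ 0.9212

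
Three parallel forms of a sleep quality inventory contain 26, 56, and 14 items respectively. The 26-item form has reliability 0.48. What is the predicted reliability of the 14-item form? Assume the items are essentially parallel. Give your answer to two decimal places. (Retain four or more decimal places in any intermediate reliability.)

The 56-item form is not needed; work directly from the 26-item form with n = 14/26 = 0.5385.
r_{14} = n·r / (1 + (n − 1)·r) = 0.2585 / 0.7785 ≈ 0.3320

0.33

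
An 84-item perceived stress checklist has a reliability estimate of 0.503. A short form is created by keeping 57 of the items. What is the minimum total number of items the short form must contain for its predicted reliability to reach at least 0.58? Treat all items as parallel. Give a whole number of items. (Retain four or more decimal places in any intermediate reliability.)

115

First, r for the 57-item form: n = 57/84 = 0.6786, so r_57 = 0.6786·0.503/(1 + (0.6786 − 1)·0.503) = 0.4072
Then solve for n' with r_old = 0.4072, r_target = 0.58: n' = 0.58(1 − 0.4072)/[0.4072(1 − 0.58)] = 2.0104
Total items = 2.0104 × 57 = 114.59, rounded up to 115.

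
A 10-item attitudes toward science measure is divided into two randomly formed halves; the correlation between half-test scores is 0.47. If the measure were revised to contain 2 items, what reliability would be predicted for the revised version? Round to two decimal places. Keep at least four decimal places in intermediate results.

Spearman-Brown correction (n = 2): r_full = 2·0.47/(1 + 0.47) = 0.6395
Then adjust to 2 items: n = 2/10 = 0.2000
r_new = n·r_full / (1 + (n − 1)·r_full) = 0.1279 / 0.4884 ≈ 0.2619

0.26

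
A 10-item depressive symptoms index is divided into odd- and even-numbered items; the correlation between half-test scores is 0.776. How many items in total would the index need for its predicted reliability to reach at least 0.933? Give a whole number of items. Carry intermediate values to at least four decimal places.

21

Corrected full-test reliability: r_full = 2 × 0.776 / (1 + 0.776) ≈ 0.8739
Solve Spearman-Brown for n: n = 0.933(1 − 0.8739) / [0.8739(1 − 0.933)] = 2.0094
Required items = 2.0094 × 10 = 20.09, so 21 items.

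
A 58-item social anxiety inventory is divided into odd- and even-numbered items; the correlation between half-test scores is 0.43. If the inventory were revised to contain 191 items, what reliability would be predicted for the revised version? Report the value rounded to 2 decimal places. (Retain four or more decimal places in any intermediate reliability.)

0.83

Spearman-Brown correction (n = 2): r_full = 2·0.43/(1 + 0.43) = 0.6014
Length factor from 58 to 191 items: n = 191/58 = 3.2931
r_new = n·r_full / (1 + (n − 1)·r_full) = 1.9805 / 2.3791 ≈ 0.8325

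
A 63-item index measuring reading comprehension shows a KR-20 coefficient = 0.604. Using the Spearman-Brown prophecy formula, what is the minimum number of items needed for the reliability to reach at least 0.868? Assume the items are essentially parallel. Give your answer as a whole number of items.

272

Spearman-Brown solved for the length factor n:
n = r*(1 − r) / [ r (1 − r*) ]
n = 0.868(1 − 0.604) / [0.604(1 − 0.868)]
  = 0.343728 / 0.079728 = 4.3113
So the test needs 4.3113 × 63 ≈ 271.61 items; rounding up, 272.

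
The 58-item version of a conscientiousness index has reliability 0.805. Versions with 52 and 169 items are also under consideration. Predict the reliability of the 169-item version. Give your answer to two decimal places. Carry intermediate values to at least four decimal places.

The 52-item form is not needed; work directly from the 58-item form with n = 169/58 = 2.9138.
r_{169} = n·r / (1 + (n − 1)·r) = 2.3456 / 2.5406 ≈ 0.9232

0.92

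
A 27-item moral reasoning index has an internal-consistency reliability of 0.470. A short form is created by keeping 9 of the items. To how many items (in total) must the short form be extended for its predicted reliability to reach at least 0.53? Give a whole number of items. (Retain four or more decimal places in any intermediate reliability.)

35

First, r for the 9-item form: n = 9/27 = 0.3333, so r_9 = 0.3333·0.470/(1 + (0.3333 − 1)·0.470) = 0.2281
Length factor from the short form to reach 0.53: n' = 0.53(1 − 0.2281) / [0.2281(1 − 0.53)] ≈ 3.8160
Total items = 3.8160 × 9 = 34.34, rounded up to 35.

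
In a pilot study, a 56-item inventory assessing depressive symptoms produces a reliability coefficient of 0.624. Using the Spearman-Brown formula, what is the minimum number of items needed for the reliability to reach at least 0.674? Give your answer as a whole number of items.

Spearman-Brown solved for the length factor n:
n = r_target (1 − r_old) / [ r_old (1 − r_target) ]
n = 0.674(1 − 0.624) / [0.624(1 − 0.674)]
  = 0.253424 / 0.203424 = 1.2458
Items needed = n × 56 = 1.2458 × 56 ≈ 69.76 → round up to 70

70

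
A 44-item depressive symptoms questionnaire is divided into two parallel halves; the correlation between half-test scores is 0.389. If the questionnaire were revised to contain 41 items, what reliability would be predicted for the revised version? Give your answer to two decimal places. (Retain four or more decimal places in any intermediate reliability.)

Spearman-Brown correction (n = 2): r_full = 2·0.389/(1 + 0.389) = 0.5601
Length factor from 44 to 41 items: n = 41/44 = 0.9318
r_new = n·r_full / (1 + (n − 1)·r_full) = 0.5219 / 0.9618 ≈ 0.5426

0.54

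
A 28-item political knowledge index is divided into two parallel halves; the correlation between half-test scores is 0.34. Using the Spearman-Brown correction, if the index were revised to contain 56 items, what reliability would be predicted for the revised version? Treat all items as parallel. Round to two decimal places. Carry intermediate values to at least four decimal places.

0.67

First correct the split-half correlation to full-test reliability: r_full = 2 × 0.34 / (1 + 0.34) ≈ 0.5075
Then adjust to 56 items: n = 56/28 = 2.0000
r_new = n·r_full / (1 + (n − 1)·r_full) = 1.0150 / 1.5075 ≈ 0.6733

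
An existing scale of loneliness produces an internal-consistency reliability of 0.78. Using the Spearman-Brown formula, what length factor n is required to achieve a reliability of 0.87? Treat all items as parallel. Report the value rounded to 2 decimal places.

1.89

Spearman-Brown solved for the length factor n:
n = r_target (1 − r_old) / [ r_old (1 − r_target) ]
n = [0.87 × 0.22] / [0.78 × 0.13]
  = 0.1914 / 0.1014 = 1.8876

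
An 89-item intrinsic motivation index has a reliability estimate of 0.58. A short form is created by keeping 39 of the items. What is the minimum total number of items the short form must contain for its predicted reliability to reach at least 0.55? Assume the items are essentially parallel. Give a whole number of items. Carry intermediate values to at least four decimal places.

79

Short-form reliability: n = 39/89 = 0.4382; r_39 = n·r/(1+(n−1)r) ≈ 0.3770
Length factor from the short form to reach 0.55: n' = 0.55(1 − 0.3770) / [0.3770(1 − 0.55)] ≈ 2.0197
Total items = 2.0197 × 39 = 78.77, rounded up to 79.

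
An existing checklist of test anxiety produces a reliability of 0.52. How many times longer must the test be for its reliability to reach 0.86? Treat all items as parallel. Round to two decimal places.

n = 0.86(1 − 0.52) / [0.52(1 − 0.86)]
  = 0.4128 / 0.0728 = 5.6703

5.67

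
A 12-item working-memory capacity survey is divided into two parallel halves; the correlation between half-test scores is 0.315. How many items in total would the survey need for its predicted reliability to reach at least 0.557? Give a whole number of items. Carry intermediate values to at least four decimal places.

17

r_full = 2(0.315)/(1 + 0.315) = 0.4791
Solve Spearman-Brown for n: n = 0.557(1 − 0.4791) / [0.4791(1 − 0.557)] = 1.3670
Items = 1.3670 × 12 ≈ 16.40 → 17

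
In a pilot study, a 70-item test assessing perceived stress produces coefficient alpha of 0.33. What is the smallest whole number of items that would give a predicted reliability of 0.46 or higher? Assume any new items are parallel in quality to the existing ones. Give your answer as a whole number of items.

Invert Spearman-Brown to solve for n:
n = r*(1 − r) / [ r (1 − r*) ]
n = [0.46 × 0.67] / [0.33 × 0.54]
n = 0.3082 / 0.1782 ≈ 1.7295
Items needed = n × 70 = 1.7295 × 70 ≈ 121.06 → round up to 122

122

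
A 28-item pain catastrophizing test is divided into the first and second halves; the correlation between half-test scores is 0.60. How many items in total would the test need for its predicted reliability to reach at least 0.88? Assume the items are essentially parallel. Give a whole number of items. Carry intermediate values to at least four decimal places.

Corrected full-test reliability: r_full = 2 × 0.60 / (1 + 0.60) ≈ 0.7500
Solve Spearman-Brown for n: n = 0.88(1 − 0.7500) / [0.7500(1 − 0.88)] = 2.4444
Items = 2.4444 × 28 ≈ 68.44 → 69

69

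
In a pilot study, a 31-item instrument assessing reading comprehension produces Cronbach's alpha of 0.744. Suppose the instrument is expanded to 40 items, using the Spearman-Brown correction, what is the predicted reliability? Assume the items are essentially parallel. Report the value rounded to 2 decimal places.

Length ratio n = 40/31 = 1.2903
Apply the Spearman-Brown prophecy formula, r' = nr / [1 + (n − 1)r]:
r_new = 1.2903·0.744 / [1 + (1.2903 − 1)·0.744]
r_new = 0.9600 / 1.2160 ≈ 0.7895

0.79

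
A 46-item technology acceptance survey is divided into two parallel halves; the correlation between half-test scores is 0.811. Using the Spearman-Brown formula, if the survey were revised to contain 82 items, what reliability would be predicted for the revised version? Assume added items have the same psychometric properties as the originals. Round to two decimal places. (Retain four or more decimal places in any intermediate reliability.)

0.94

Spearman-Brown correction (n = 2): r_full = 2·0.811/(1 + 0.811) = 0.8956
Then adjust to 82 items: n = 82/46 = 1.7826
r_new = n·r_full / (1 + (n − 1)·r_full) = 1.5965 / 1.7009 ≈ 0.9386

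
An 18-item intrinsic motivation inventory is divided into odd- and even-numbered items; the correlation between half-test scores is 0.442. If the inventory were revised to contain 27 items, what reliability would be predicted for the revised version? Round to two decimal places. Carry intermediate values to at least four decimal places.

0.70

First correct the split-half correlation to full-test reliability: r_full = 2 × 0.442 / (1 + 0.442) ≈ 0.6130
Length factor from 18 to 27 items: n = 27/18 = 1.5000
r_new = n·r_full / (1 + (n − 1)·r_full) = 0.9195 / 1.3065 ≈ 0.7038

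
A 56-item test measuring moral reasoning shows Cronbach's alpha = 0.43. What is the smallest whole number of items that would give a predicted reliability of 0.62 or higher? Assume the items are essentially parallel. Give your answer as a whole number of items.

122

Rearranging the Spearman-Brown formula for n,
n = r*(1 − r) / [ r (1 − r*) ]
n = 0.62 × (1 − 0.43) / [ 0.43 × (1 − 0.62) ]
n = 0.3534 / 0.1634 ≈ 2.1628
Items needed = n × 56 = 2.1628 × 56 ≈ 121.12 → round up to 122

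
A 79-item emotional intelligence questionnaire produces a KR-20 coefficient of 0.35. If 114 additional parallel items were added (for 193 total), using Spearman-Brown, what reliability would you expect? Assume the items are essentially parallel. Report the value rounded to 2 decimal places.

0.57

n = 193/79 = 2.443
r_new = 2.443·0.35 / [1 + (2.443 − 1)·0.35]
r_new = 0.8550 / 1.5050 ≈ 0.5681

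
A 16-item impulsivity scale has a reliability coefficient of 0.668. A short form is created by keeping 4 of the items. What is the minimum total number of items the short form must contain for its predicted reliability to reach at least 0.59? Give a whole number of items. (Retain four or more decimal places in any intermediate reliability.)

Short-form reliability: n = 4/16 = 0.2500; r_4 = n·r/(1+(n−1)r) ≈ 0.3347
Then solve for n' with r_old = 0.3347, r_target = 0.59: n' = 0.59(1 − 0.3347)/[0.3347(1 − 0.59)] = 2.8604
Items = 2.8604 × 4 ≈ 11.44 → 12

12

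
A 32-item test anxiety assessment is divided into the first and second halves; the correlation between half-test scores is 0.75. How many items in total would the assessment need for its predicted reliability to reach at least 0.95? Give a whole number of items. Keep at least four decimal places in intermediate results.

r_full = 2(0.75)/(1 + 0.75) = 0.8571
Solve Spearman-Brown for n: n = 0.95(1 − 0.8571) / [0.8571(1 − 0.95)] = 3.1678
Required items = 3.1678 × 32 = 101.37, so 102 items.

102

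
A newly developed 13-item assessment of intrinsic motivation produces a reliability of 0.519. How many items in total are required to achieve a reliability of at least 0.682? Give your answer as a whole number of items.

26

Invert Spearman-Brown to solve for n:
n = r_target (1 − r_old) / [ r_old (1 − r_target) ]
n = 0.682(1 − 0.519) / [0.519(1 − 0.682)]
  = 0.328042 / 0.165042 = 1.9876
1.9876 × 13 = 25.84 → 26 items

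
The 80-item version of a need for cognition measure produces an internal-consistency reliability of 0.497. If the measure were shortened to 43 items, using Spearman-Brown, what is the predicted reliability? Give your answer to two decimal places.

Length ratio n = 43/80 = 0.5375
Apply the Spearman-Brown prophecy formula, r' = nr / [1 + (n − 1)r]:
r_new = 0.5375·0.497 / [1 + (0.5375 − 1)·0.497]
     = 0.2671 / 0.7701 = 0.3468

0.35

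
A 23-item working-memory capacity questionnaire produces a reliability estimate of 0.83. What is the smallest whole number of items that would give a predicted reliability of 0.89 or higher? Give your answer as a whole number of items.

39

n = [0.89 × 0.17] / [0.83 × 0.11]
  = 0.1513 / 0.0913 = 1.6572
So the test needs 1.6572 × 23 ≈ 38.12 items; rounding up, 39.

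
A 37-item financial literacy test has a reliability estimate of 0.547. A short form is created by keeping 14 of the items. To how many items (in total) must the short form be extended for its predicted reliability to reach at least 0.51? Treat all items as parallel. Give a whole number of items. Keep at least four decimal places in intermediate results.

32

Short-form reliability: n = 14/37 = 0.3784; r_14 = n·r/(1+(n−1)r) ≈ 0.3136
Length factor from the short form to reach 0.51: n' = 0.51(1 − 0.3136) / [0.3136(1 − 0.51)] ≈ 2.2781
Total items = 2.2781 × 14 = 31.89, rounded up to 32.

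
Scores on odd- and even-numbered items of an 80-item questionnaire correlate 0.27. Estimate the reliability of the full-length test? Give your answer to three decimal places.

0.425

Each half is half the length of the full test, so the full test is n = 2 times a half.
r_full = 2r_hh / (1 + r_hh) = 2 × 0.27 / (1 + 0.27)
       = 0.5400 / 1.2700 = 0.4252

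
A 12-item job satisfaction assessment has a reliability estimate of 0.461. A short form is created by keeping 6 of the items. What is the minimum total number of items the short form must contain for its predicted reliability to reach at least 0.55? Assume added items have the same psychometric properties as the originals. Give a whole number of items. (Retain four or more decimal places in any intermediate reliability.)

18

Short-form reliability: n = 6/12 = 0.5000; r_6 = n·r/(1+(n−1)r) ≈ 0.2995
Length factor from the short form to reach 0.55: n' = 0.55(1 − 0.2995) / [0.2995(1 − 0.55)] ≈ 2.8587
Total items = 2.8587 × 6 = 17.15, rounded up to 18.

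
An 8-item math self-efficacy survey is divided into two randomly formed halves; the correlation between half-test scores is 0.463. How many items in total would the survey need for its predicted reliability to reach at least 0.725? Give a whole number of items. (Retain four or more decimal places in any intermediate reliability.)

r_full = 2(0.463)/(1 + 0.463) = 0.6329
n = r_tgt(1 − r_full) / [r_full(1 − r_tgt)] = 0.725 × 0.3671 / (0.6329 × 0.275) ≈ 1.5292
Required items = 1.5292 × 8 = 12.23, so 13 items.

13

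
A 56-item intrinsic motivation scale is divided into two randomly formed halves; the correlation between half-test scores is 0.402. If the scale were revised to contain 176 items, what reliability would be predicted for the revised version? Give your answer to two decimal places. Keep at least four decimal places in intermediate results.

Full-test reliability from the split-half r: r_full = 2(0.402)/(1 + 0.402) = 0.5735
Then adjust to 176 items: n = 176/56 = 3.1429
r_new = n·r_full / (1 + (n − 1)·r_full) = 1.8025 / 2.2290 ≈ 0.8087

0.81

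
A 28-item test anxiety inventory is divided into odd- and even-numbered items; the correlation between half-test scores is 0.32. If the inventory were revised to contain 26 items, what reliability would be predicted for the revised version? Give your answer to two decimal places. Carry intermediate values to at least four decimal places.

First correct the split-half correlation to full-test reliability: r_full = 2 × 0.32 / (1 + 0.32) ≈ 0.4848
Then adjust to 26 items: n = 26/28 = 0.9286
r_new = n·r_full / (1 + (n − 1)·r_full) = 0.4502 / 0.9654 ≈ 0.4663

0.47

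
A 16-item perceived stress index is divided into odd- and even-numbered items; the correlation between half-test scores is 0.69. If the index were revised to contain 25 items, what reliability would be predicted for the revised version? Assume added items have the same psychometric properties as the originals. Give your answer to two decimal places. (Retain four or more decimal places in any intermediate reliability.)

0.87

First correct the split-half correlation to full-test reliability: r_full = 2 × 0.69 / (1 + 0.69) ≈ 0.8166
Length factor from 16 to 25 items: n = 25/16 = 1.5625
r_new = n·r_full / (1 + (n − 1)·r_full) = 1.2759 / 1.4593 ≈ 0.8743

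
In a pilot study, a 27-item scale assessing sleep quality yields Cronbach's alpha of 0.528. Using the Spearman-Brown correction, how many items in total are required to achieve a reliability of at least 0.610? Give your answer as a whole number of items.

38

Invert Spearman-Brown to solve for n:
n = r_target (1 − r_old) / [ r_old (1 − r_target) ]
n = 0.610 × (1 − 0.528) / [ 0.528 × (1 − 0.610) ]
  = 0.287920 / 0.205920 = 1.3982
1.3982 × 27 = 37.75 → 38 items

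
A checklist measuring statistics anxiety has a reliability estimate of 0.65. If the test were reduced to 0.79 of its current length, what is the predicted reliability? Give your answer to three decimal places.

Apply the Spearman-Brown prophecy formula, r' = nr / [1 + (n − 1)r]:
r_new = (0.79 × 0.65) / (1 + (0.79 − 1) × 0.65)
r_new = 0.5135 / 0.8635 ≈ 0.5947

0.595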